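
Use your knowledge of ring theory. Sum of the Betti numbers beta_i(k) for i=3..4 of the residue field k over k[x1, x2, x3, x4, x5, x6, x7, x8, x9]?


Koszul resolution: beta_i(k)=C(n,i), n=9
C(9,3)=84, C(9,4)=126
Sum=210


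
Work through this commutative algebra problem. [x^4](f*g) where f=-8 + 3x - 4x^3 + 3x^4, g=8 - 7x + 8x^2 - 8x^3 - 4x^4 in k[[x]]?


[x^4] = sum a_i*b_j, i+j=4
  -8*-4=32
  3*-8=-24
  -4*-7=28
  3*8=24
Sum=60


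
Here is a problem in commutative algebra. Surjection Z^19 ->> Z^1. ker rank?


rank(ker) = 19-1 = 18


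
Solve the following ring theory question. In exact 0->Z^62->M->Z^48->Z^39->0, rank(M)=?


Alt sum=0:
(-1)^0*62 + (-1)^1*? + (-1)^2*48 + (-1)^3*39=0
rank(M)=71


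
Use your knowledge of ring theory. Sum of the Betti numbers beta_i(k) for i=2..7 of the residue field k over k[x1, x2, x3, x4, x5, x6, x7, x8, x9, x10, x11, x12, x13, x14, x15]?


Koszul resolution: beta_i(k)=C(n,i), n=15
C(15,2)=105, C(15,3)=455, C(15,4)=1365, C(15,5)=3003, C(15,6)=5005, C(15,7)=6435
Sum=16368


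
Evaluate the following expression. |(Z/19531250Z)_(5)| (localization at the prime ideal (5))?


5-primary part: 19531250=5^10*2
Size=5^10=9765625


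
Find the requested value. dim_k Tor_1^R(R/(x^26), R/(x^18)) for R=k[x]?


Tor_1(R/I,R/J)=(I cap J)/IJ=(x^26)/(x^44)
dim=44-26=min(26,18)=18


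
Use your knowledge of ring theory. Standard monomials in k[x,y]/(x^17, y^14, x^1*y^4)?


k[x,y]/I, I = (x^17, y^14, x^1*y^4)
Rect: 17x14=238. Corner: (17-1)x(14-4)=160.
dim = 238-160 = 78


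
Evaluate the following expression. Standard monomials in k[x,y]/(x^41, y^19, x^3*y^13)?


k[x,y]/I, I = (x^41, y^19, x^3*y^13)
Rect: 41x19=779. Corner: (41-3)x(19-13)=228.
dim = 779-228 = 551


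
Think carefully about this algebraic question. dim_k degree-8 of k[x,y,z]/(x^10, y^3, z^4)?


Need i<10, j<3, k<4 with i+j+k=8.
For each i, j ranges over max(0,8-i-3)..min(2,8-i):
  i=0: j in [5,2] -> 0
  i=1: j in [4,2] -> 0
  i=2: j in [3,2] -> 0
  i=3: j in [2,2] -> 1
  i=4: j in [1,2] -> 2
  i=5: j in [0,2] -> 3
  i=6: j in [0,2] -> 3
  i=7: j in [0,1] -> 2
  i=8: j in [0,0] -> 1
H(8) = 0+0+0+1+2+3+3+2+1 = 12


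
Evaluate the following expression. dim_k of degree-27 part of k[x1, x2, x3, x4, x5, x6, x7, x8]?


C(d+n-1,n-1)=C(34,7)=5379616


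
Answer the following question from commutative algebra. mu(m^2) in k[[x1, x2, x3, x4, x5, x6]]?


C(n+d-1,d)=C(7,2)=21


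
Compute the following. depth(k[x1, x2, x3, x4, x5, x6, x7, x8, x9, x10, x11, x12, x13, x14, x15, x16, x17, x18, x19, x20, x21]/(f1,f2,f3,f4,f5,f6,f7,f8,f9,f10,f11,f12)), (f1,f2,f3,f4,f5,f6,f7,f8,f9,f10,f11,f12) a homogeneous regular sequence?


depth(R)=21
depth(R/I)=21-12=9


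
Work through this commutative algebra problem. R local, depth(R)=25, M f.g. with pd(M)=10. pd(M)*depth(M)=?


pd+depth=25
depth=25-10=15
pd*depth=10*15=150


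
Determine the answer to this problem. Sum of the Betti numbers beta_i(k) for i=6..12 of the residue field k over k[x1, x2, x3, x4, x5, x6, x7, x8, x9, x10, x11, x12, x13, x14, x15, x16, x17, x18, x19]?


Koszul resolution: beta_i(k)=C(n,i), n=19
C(19,6)=27132, C(19,7)=50388, C(19,8)=75582, C(19,9)=92378, C(19,10)=92378, C(19,11)=75582, C(19,12)=50388
Sum=463828


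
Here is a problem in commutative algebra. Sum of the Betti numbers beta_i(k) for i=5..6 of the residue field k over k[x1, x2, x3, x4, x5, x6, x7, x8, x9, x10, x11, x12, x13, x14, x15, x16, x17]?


Koszul resolution: beta_i(k)=C(n,i), n=17
C(17,5)=6188, C(17,6)=12376
Sum=18564


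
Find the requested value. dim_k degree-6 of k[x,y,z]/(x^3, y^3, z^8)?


Need i<3, j<3, k<8 with i+j+k=6.
For each i, j ranges over max(0,6-i-7)..min(2,6-i):
  i=0: j in [0,2] -> 3
  i=1: j in [0,2] -> 3
  i=2: j in [0,2] -> 3
H(6) = 3+3+3 = 9


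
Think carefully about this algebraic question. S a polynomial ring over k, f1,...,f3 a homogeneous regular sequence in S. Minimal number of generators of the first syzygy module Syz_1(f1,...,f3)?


Regular sequence => Koszul complex is the minimal free resolution.
Syz_1 minimally generated by Koszul relations f_i*e_j - f_j*e_i (i<j): mu(Syz_1) = beta_2 = C(m,2) = m(m-1)/2
m=3
3*2/2 = 3


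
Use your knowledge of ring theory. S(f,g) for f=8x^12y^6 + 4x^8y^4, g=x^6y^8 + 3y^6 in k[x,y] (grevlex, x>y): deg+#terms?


LT(f)=8x^12y^6, LT(g)=x^6y^8
lcm(LM)=x^12y^8
S(f,g) (scaled by 8 to clear denominators) = y^2*f - 8x^6*g = 4x^8y^6 - 24x^6y^6
2 terms, deg 14.
14+2=16


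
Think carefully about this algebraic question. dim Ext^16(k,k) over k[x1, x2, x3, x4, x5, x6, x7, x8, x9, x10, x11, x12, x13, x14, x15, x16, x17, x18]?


C(n,i)=C(18,16)=153


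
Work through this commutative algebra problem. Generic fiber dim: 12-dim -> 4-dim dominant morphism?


dim(fiber)=dim(X)-dim(Y)=12-4=8


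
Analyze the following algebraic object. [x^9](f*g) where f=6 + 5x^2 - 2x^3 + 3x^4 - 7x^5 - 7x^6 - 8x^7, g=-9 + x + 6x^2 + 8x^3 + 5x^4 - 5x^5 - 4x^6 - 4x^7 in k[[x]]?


[x^9] = sum a_i*b_j, i+j=9
  5*-4=-20
  -2*-4=8
  3*-5=-15
  -7*5=-35
  -7*8=-56
  -8*6=-48
Sum=-166


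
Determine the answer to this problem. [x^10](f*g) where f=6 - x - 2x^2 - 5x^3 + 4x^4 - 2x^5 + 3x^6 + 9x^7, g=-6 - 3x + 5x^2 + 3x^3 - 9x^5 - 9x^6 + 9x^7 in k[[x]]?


[x^10] = sum a_i*b_j, i+j=10
  -5*9=-45
  4*-9=-36
  -2*-9=18
  9*3=27
Sum=-36


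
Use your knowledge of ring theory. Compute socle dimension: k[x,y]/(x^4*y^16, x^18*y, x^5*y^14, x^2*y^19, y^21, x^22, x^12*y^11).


Socle = ann(m) = span of standard monomials u with x*u, y*u in I (staircase corners).
Minimal generators: x^22, x^18*y, x^12*y^11, x^5*y^14, x^4*y^16, x^2*y^19, y^21
Corners: xy^20, x^3y^18, x^4y^15, x^11y^13, x^17y^10, x^21
Socle dim=6


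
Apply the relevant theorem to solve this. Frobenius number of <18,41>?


gcd(18,41)=1 => F=ab-a-b=18*41-18-41=738-59=679


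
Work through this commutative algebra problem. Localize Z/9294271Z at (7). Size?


7-primary part: 9294271=7^6*79
Size=7^6=117649


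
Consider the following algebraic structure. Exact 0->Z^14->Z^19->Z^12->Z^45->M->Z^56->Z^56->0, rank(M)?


Alt sum=0:
(-1)^0*14 + (-1)^1*19 + (-1)^2*12 + (-1)^3*45 + (-1)^4*? + (-1)^5*56 + (-1)^6*56=0
rank(M)=38


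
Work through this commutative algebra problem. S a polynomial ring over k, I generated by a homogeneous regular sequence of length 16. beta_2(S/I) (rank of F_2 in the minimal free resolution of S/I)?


Regular sequence => Koszul complex is the minimal free resolution.
Syz_1 minimally generated by Koszul relations f_i*e_j - f_j*e_i (i<j): mu(Syz_1) = beta_2 = C(m,2) = m(m-1)/2
m=16
16*15/2 = 120


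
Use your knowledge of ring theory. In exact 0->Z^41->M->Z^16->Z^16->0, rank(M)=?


Alt sum=0:
(-1)^0*41 + (-1)^1*? + (-1)^2*16 + (-1)^3*16=0
rank(M)=41


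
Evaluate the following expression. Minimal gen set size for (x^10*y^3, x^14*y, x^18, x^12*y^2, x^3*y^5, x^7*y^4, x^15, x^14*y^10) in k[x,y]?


Remove redundant (divisible by others).
x^14*y^10 redundant.
x^18 redundant.
Min: x^15, x^14*y, x^12*y^2, x^10*y^3, x^7*y^4, x^3*y^5
Count=6


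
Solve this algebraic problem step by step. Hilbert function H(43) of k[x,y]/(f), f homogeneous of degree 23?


H(t)=d for t>=d-1.
d=23, t=43
H(43)=23


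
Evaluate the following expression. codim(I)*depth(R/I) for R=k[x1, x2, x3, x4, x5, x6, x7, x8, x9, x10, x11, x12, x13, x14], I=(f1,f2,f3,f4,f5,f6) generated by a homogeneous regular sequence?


codim=6, depth=dim(R/I)=14-6=8
Product=6*8=48


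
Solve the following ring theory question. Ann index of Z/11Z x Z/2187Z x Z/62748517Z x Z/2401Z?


Exponent = lcm of the cyclic orders; pairwise coprime => product.
11^1*3^7*13^7*7^4=11*2187*62748517*2401=3624408117399069


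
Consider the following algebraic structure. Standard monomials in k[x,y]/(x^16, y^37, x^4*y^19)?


k[x,y]/I, I = (x^16, y^37, x^4*y^19)
Rect: 16x37=592. Corner: (16-4)x(37-19)=216.
dim = 592-216 = 376


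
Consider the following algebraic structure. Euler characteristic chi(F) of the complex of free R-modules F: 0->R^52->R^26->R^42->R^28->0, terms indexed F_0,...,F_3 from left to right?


chi = sum (-1)^i * rank:
(-1)^0*52=52
(-1)^1*26=-26
(-1)^2*42=42
(-1)^3*28=-28
chi=40


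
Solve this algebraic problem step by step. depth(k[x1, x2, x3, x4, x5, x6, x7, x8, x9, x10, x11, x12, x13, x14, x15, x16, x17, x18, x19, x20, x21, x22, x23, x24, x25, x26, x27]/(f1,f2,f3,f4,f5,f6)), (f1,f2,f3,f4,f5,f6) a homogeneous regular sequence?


depth(R)=27
depth(R/I)=27-6=21


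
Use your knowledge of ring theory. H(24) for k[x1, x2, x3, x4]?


C(d+n-1,n-1)=C(27,3)=2925


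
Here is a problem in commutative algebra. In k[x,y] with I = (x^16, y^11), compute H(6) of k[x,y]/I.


k[x,y], I = (x^16, y^11), d = 6
Need i < 16 and d-i < 11.
Range: 0 <= i <= 6.
H(6) = 7


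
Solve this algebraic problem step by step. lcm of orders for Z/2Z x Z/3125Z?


Exponent = lcm of the cyclic orders; pairwise coprime => product.
2^1*5^5=2*3125=6250


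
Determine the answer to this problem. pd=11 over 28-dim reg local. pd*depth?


pd+depth=28
depth=28-11=17
pd*depth=11*17=187


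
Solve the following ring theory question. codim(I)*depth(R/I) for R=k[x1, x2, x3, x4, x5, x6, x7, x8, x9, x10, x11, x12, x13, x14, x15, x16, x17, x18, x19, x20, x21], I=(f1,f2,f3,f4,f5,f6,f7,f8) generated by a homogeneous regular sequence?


codim=8, depth=dim(R/I)=21-8=13
Product=8*13=104


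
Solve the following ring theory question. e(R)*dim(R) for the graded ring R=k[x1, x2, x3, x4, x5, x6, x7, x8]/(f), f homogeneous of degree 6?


e(R)=deg(f)=6, dim(R)=8-1=7
e*dim=6*7=42


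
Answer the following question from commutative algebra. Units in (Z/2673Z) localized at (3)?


Local ring = Z/243Z.
phi(243) = 3^4*(3-1) = 162


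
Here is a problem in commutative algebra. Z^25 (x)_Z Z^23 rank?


rank(M(x)N) = rank(M)*rank(N)
25*23 = 575


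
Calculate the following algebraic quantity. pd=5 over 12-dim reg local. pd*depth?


pd+depth=12
depth=12-5=7
pd*depth=5*7=35


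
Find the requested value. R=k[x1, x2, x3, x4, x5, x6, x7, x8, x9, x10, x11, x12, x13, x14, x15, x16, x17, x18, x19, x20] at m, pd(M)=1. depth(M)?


pd+depth=depth(R)=20
depth=20-1=19


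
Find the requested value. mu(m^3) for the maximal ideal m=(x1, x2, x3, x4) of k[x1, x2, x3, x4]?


Graded Nakayama: mu(m^d) = dim_k (m^d/m^(d+1)) = #degree-3 monomials in 4 vars
C(n+d-1,d)=C(6,3)=20


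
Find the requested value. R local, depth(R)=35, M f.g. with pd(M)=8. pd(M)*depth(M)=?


pd+depth=35
depth=35-8=27
pd*depth=8*27=216


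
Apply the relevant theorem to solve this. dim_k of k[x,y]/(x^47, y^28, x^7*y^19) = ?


k[x,y]/I, I = (x^47, y^28, x^7*y^19)
Rect: 47x28=1316. Corner: (47-7)x(28-19)=360.
dim = 1316-360 = 956


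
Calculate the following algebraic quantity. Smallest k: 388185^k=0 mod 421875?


388185^k mod 421875:
k=1: 388185
k=2: 172350
k=3: 216000
k=4: 303750
k=5: 84375
k=6: 0
First zero at k = 6


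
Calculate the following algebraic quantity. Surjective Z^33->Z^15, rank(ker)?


rank(ker) = 33-15 = 18


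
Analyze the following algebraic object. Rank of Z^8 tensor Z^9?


rank(M(x)N) = rank(M)*rank(N)
8*9 = 72


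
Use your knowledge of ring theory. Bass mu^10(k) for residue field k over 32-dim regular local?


C(n,i)=C(32,10)=64512240


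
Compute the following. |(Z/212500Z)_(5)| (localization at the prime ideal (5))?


5-primary part: 212500=5^5*68
Size=5^5=3125


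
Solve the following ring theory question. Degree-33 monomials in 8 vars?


C(d+n-1,n-1)=C(40,7)=18643560


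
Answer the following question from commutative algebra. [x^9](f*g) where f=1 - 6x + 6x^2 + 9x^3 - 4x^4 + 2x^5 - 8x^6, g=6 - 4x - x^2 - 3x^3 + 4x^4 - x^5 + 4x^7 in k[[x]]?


[x^9] = sum a_i*b_j, i+j=9
  6*4=24
  -4*-1=4
  2*4=8
  -8*-3=24
Sum=60


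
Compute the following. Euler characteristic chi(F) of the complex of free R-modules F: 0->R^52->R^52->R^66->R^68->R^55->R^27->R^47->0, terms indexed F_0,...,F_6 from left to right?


chi = sum (-1)^i * rank:
(-1)^0*52=52
(-1)^1*52=-52
(-1)^2*66=66
(-1)^3*68=-68
(-1)^4*55=55
(-1)^5*27=-27
(-1)^6*47=47
chi=73


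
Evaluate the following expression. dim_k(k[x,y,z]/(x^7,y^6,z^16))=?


Basis: x^iy^jz^k, i<7,j<6,k<16
7*6*16=672


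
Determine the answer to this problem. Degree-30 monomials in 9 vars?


C(d+n-1,n-1)=C(38,8)=48903492


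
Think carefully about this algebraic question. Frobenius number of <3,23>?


gcd(3,23)=1 => F=ab-a-b=3*23-3-23=69-26=43


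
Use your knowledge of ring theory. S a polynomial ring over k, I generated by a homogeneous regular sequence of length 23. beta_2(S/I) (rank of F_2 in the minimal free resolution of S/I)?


Regular sequence => Koszul complex is the minimal free resolution.
Syz_1 minimally generated by Koszul relations f_i*e_j - f_j*e_i (i<j): mu(Syz_1) = beta_2 = C(m,2) = m(m-1)/2
m=23
23*22/2 = 253


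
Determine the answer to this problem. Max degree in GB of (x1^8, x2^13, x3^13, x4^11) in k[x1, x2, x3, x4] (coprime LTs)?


Pure powers, coprime LTs => already GB.
Degrees: 8, 13, 13, 11
Max=13


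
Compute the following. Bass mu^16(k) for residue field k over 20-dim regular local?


C(n,i)=C(20,16)=4845


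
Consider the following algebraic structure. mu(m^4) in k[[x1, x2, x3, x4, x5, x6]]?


C(n+d-1,d)=C(9,4)=126


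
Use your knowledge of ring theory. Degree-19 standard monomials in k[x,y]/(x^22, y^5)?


k[x,y], I = (x^22, y^5), d = 19
Need i < 22 and d-i < 5.
Range: 15 <= i <= 19.
H(19) = 5


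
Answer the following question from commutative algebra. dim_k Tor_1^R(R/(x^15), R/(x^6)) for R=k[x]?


Tor_1(R/I,R/J)=(I cap J)/IJ=(x^15)/(x^21)
dim=21-15=min(15,6)=6


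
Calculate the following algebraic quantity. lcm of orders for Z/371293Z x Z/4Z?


Exponent = lcm of the cyclic orders; pairwise coprime => product.
13^5*2^2=371293*4=1485172


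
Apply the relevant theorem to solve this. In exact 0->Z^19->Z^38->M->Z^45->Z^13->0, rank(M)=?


Alt sum=0:
(-1)^0*19 + (-1)^1*38 + (-1)^2*? + (-1)^3*45 + (-1)^4*13=0
rank(M)=51


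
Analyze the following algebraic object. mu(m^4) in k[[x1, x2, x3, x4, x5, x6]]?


C(n+d-1,d)=C(9,4)=126


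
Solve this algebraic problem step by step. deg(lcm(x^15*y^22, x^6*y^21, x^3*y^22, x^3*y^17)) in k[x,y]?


lcm = componentwise max:
x: max(15,6,3,3)=15
y: max(22,21,22,17)=22
Total=15+22=37


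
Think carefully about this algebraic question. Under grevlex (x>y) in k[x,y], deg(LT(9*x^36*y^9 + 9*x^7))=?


LT: 9*x^36*y^9
deg_x=36, deg_y=9
Total=36+9=45


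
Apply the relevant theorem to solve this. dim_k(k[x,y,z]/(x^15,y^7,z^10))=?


Basis: x^iy^jz^k, i<15,j<7,k<10
15*7*10=1050


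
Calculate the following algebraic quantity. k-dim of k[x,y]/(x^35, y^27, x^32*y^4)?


k[x,y]/I, I = (x^35, y^27, x^32*y^4)
Rect: 35x27=945. Corner: (35-32)x(27-4)=69.
dim = 945-69 = 876


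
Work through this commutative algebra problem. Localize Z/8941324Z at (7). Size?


7-primary part: 8941324=7^6*76
Size=7^6=117649


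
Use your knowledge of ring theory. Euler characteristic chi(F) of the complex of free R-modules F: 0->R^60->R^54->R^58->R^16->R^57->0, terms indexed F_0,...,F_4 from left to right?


chi = sum (-1)^i * rank:
(-1)^0*60=60
(-1)^1*54=-54
(-1)^2*58=58
(-1)^3*16=-16
(-1)^4*57=57
chi=105


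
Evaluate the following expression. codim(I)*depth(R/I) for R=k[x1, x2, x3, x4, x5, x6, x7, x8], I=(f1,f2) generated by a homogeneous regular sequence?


codim=2, depth=dim(R/I)=8-2=6
Product=2*6=12


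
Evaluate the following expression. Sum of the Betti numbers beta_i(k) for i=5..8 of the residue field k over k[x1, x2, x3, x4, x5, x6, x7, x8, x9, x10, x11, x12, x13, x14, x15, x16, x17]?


Koszul resolution: beta_i(k)=C(n,i), n=17
C(17,5)=6188, C(17,6)=12376, C(17,7)=19448, C(17,8)=24310
Sum=62322


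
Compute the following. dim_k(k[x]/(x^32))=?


Basis: 1,x,...,x^31
dim=32


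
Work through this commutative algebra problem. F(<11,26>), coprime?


gcd(11,26)=1 => F=ab-a-b=11*26-11-26=286-37=249


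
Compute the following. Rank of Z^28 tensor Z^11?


rank(M(x)N) = rank(M)*rank(N)
28*11 = 308


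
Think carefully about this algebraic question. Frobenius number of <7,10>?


gcd(7,10)=1 => F=ab-a-b=7*10-7-10=70-17=53


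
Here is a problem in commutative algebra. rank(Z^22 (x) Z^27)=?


rank(M(x)N) = rank(M)*rank(N)
22*27 = 594


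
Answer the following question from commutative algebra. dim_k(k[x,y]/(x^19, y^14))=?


Basis: x^i*y^j, i<19, j<14
19*14=266


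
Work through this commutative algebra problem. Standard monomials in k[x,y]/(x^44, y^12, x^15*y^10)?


k[x,y]/I, I = (x^44, y^12, x^15*y^10)
Rect: 44x12=528. Corner: (44-15)x(12-10)=58.
dim = 528-58 = 470


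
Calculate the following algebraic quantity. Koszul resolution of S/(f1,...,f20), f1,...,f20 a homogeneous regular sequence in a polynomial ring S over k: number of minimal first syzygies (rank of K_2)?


Regular sequence => Koszul complex is the minimal free resolution.
Syz_1 minimally generated by Koszul relations f_i*e_j - f_j*e_i (i<j): mu(Syz_1) = beta_2 = C(m,2) = m(m-1)/2
m=20
20*19/2 = 190


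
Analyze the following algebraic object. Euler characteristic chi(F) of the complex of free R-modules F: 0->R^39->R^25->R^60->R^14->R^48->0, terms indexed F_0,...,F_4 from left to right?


chi = sum (-1)^i * rank:
(-1)^0*39=39
(-1)^1*25=-25
(-1)^2*60=60
(-1)^3*14=-14
(-1)^4*48=48
chi=108


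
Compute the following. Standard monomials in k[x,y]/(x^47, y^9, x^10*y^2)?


k[x,y]/I, I = (x^47, y^9, x^10*y^2)
Rect: 47x9=423. Corner: (47-10)x(9-2)=259.
dim = 423-259 = 164


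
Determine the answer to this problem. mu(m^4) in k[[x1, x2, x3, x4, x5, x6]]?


C(n+d-1,d)=C(9,4)=126


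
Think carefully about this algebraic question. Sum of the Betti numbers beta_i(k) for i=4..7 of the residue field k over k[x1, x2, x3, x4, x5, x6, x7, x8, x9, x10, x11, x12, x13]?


Koszul resolution: beta_i(k)=C(n,i), n=13
C(13,4)=715, C(13,5)=1287, C(13,6)=1716, C(13,7)=1716
Sum=5434


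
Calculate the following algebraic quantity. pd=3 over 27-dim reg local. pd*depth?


pd+depth=27
depth=27-3=24
pd*depth=3*24=72


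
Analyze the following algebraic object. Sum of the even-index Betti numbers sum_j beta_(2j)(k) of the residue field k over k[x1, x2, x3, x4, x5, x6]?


Koszul resolution: beta_i(k)=C(n,i), n=6
sum_even C(6,i) = 2^(n-1) = 2^5 = 32


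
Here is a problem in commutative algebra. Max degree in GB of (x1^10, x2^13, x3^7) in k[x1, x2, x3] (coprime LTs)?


Pure powers, coprime LTs => already GB.
Degrees: 10, 13, 7
Max=13


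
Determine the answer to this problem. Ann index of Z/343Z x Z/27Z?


Exponent = lcm of the cyclic orders; pairwise coprime => product.
7^3*3^3=343*27=9261


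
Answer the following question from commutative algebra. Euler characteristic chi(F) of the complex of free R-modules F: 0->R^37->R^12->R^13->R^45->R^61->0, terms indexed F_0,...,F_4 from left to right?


chi = sum (-1)^i * rank:
(-1)^0*37=37
(-1)^1*12=-12
(-1)^2*13=13
(-1)^3*45=-45
(-1)^4*61=61
chi=54


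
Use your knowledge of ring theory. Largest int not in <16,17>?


gcd(16,17)=1 => F=ab-a-b=16*17-16-17=272-33=239


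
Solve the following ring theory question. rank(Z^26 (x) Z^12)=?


rank(M(x)N) = rank(M)*rank(N)
26*12 = 312


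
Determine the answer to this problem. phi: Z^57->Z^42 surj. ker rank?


rank(ker) = 57-42 = 15


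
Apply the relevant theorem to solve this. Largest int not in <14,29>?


gcd(14,29)=1 => F=ab-a-b=14*29-14-29=406-43=363


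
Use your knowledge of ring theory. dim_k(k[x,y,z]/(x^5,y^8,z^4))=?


Basis: x^iy^jz^k, i<5,j<8,k<4
5*8*4=160


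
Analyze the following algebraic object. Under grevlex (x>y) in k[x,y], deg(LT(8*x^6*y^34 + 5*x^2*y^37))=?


LT: 8*x^6*y^34
deg_x=6, deg_y=34
Total=6+34=40


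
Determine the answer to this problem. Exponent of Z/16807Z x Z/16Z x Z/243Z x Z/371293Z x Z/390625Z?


Exponent = lcm of the cyclic orders; pairwise coprime => product.
7^5*2^4*3^5*13^5*5^8=16807*16*243*371293*390625=9477488203706250000


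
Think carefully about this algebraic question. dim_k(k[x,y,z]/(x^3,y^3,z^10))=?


Basis: x^iy^jz^k, i<3,j<3,k<10
3*3*10=90


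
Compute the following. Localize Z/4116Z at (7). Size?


7-primary part: 4116=7^3*12
Size=7^3=343


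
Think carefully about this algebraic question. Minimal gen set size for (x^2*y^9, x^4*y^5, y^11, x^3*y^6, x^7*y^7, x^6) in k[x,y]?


Remove redundant (divisible by others).
x^7*y^7 redundant.
Min: x^6, x^4*y^5, x^3*y^6, x^2*y^9, y^11
Count=5


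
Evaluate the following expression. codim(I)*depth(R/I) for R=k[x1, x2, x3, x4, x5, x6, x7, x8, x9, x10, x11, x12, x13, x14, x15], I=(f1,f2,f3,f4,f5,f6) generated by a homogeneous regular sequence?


codim=6, depth=dim(R/I)=15-6=9
Product=6*9=54


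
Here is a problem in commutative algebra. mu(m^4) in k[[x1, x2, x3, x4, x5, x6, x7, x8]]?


C(n+d-1,d)=C(11,4)=330


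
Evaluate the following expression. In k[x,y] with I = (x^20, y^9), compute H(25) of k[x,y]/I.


k[x,y], I = (x^20, y^9), d = 25
Need i < 20 and d-i < 9.
Range: 17 <= i <= 19.
H(25) = 3


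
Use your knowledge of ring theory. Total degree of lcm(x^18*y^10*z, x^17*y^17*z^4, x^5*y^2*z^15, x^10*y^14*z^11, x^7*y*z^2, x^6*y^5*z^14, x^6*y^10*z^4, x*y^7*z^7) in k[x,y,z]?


lcm = componentwise max:
x: max(18,17,5,10,7,6,6,1)=18
y: max(10,17,2,14,1,5,10,7)=17
z: max(1,4,15,11,2,14,4,7)=15
Total=18+17+15=50


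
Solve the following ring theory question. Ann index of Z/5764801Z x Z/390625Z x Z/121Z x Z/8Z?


Exponent = lcm of the cyclic orders; pairwise coprime => product.
7^8*5^8*11^2*2^3=5764801*390625*121*8=2179815378125000


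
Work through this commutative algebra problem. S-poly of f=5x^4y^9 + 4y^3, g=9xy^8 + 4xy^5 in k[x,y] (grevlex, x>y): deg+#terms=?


LT(f)=5x^4y^9, LT(g)=9xy^8
lcm(LM)=x^4y^9
S(f,g) (scaled by 45 to clear denominators) = 9*f - 5x^3y*g = -20x^4y^6 + 36y^3
2 terms, deg 10.
10+2=12


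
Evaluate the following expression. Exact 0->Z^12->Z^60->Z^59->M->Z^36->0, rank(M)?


Alt sum=0:
(-1)^0*12 + (-1)^1*60 + (-1)^2*59 + (-1)^3*? + (-1)^4*36=0
rank(M)=47


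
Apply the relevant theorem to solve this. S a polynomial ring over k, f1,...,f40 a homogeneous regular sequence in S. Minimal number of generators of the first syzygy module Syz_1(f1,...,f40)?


Regular sequence => Koszul complex is the minimal free resolution.
Syz_1 minimally generated by Koszul relations f_i*e_j - f_j*e_i (i<j): mu(Syz_1) = beta_2 = C(m,2) = m(m-1)/2
m=40
40*39/2 = 780


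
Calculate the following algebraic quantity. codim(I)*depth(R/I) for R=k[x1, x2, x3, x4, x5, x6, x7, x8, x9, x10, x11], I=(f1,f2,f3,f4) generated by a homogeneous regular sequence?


codim=4, depth=dim(R/I)=11-4=7
Product=4*7=28


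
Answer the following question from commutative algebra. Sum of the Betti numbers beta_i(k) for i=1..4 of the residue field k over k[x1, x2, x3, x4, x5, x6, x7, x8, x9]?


Koszul resolution: beta_i(k)=C(n,i), n=9
C(9,1)=9, C(9,2)=36, C(9,3)=84, C(9,4)=126
Sum=255


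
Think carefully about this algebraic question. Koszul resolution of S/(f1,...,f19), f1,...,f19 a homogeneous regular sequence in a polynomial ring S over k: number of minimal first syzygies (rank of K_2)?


Regular sequence => Koszul complex is the minimal free resolution.
Syz_1 minimally generated by Koszul relations f_i*e_j - f_j*e_i (i<j): mu(Syz_1) = beta_2 = C(m,2) = m(m-1)/2
m=19
19*18/2 = 171


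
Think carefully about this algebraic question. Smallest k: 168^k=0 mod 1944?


168^k mod 1944:
k=1: 168
k=2: 1008
k=3: 216
k=4: 1296
k=5: 0
First zero at k = 5


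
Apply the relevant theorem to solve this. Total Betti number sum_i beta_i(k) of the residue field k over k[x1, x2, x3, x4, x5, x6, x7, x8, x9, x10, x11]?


Koszul resolution: beta_i(k)=C(n,i), n=11
sum_i C(11,i) = 2^11 = 2048


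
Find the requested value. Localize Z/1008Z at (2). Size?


2-primary part: 1008=2^4*63
Size=2^4=16


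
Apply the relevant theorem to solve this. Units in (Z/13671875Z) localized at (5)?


Local ring = Z/1953125Z.
phi(1953125) = 5^8*(5-1) = 1562500


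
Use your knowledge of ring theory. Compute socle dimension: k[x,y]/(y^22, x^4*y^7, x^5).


Socle = ann(m) = span of standard monomials u with x*u, y*u in I (staircase corners).
Minimal generators: x^5, x^4*y^7, y^22
Corners: x^3y^21, x^4y^6
Socle dim=2


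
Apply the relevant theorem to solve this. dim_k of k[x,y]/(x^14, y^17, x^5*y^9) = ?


k[x,y]/I, I = (x^14, y^17, x^5*y^9)
Rect: 14x17=238. Corner: (14-5)x(17-9)=72.
dim = 238-72 = 166


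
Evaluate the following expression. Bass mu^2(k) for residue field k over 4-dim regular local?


C(n,i)=C(4,2)=6


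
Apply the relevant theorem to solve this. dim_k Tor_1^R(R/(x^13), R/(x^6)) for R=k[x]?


Tor_1(R/I,R/J)=(I cap J)/IJ=(x^13)/(x^19)
dim=19-13=min(13,6)=6


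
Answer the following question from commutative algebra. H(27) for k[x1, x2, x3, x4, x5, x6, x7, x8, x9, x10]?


C(d+n-1,n-1)=C(36,9)=94143280


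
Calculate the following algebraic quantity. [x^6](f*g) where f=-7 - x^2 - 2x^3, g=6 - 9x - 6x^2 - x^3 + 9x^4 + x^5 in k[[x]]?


[x^6] = sum a_i*b_j, i+j=6
  -1*9=-9
  -2*-1=2
Sum=-7


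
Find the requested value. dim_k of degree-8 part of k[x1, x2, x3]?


C(d+n-1,n-1)=C(10,2)=45


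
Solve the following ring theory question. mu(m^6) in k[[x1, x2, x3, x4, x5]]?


C(n+d-1,d)=C(10,6)=210


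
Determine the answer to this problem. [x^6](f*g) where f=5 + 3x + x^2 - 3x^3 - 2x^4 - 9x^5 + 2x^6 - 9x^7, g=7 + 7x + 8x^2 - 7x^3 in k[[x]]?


[x^6] = sum a_i*b_j, i+j=6
  -3*-7=21
  -2*8=-16
  -9*7=-63
  2*7=14
Sum=-44


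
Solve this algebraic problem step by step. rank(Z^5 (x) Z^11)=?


rank(M(x)N) = rank(M)*rank(N)
5*11 = 55


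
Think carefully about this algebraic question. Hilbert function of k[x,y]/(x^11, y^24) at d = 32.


k[x,y], I = (x^11, y^24), d = 32
Need i < 11 and d-i < 24.
Range: 9 <= i <= 10.
H(32) = 2


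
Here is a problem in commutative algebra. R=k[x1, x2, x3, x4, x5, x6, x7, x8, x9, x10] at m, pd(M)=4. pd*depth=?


pd+depth=10
depth=10-4=6
pd*depth=4*6=24


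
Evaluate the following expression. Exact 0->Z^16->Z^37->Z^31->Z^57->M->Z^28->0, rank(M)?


Alt sum=0:
(-1)^0*16 + (-1)^1*37 + (-1)^2*31 + (-1)^3*57 + (-1)^4*? + (-1)^5*28=0
rank(M)=75


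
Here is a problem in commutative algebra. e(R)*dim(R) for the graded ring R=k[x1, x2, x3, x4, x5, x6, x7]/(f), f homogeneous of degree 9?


e(R)=deg(f)=9, dim(R)=7-1=6
e*dim=9*6=54


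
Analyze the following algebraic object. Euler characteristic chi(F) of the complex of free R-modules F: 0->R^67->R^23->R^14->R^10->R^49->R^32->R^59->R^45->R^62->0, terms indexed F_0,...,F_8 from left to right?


chi = sum (-1)^i * rank:
(-1)^0*67=67
(-1)^1*23=-23
(-1)^2*14=14
(-1)^3*10=-10
(-1)^4*49=49
(-1)^5*32=-32
(-1)^6*59=59
(-1)^7*45=-45
(-1)^8*62=62
chi=141


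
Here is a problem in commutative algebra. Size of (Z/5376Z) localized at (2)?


2-primary part: 5376=2^8*21
Size=2^8=256


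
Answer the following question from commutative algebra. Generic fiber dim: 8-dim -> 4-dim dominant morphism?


dim(fiber)=dim(X)-dim(Y)=8-4=4


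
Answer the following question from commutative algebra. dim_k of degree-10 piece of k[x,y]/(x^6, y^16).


k[x,y], I = (x^6, y^16), d = 10
Need i < 6 and d-i < 16.
Range: 0 <= i <= 5.
H(10) = 6


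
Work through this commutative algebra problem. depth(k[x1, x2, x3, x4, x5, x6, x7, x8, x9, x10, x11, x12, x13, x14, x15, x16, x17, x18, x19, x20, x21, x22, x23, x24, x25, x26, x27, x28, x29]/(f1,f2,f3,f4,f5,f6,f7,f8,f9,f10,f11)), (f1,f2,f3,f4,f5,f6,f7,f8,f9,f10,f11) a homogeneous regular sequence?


depth(R)=29
depth(R/I)=29-11=18


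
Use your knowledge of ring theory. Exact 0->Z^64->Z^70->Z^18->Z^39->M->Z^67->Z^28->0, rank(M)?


Alt sum=0:
(-1)^0*64 + (-1)^1*70 + (-1)^2*18 + (-1)^3*39 + (-1)^4*? + (-1)^5*67 + (-1)^6*28=0
rank(M)=66


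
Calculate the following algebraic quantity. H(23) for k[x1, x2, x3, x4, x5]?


C(d+n-1,n-1)=C(27,4)=17550


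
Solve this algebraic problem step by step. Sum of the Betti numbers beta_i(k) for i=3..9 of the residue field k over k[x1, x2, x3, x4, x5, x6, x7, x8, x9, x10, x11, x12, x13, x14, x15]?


Koszul resolution: beta_i(k)=C(n,i), n=15
C(15,3)=455, C(15,4)=1365, C(15,5)=3003, C(15,6)=5005, C(15,7)=6435, C(15,8)=6435, C(15,9)=5005
Sum=27703


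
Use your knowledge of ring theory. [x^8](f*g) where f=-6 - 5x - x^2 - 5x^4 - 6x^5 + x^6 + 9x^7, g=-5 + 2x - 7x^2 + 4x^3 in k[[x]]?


[x^8] = sum a_i*b_j, i+j=8
  -6*4=-24
  1*-7=-7
  9*2=18
Sum=-13


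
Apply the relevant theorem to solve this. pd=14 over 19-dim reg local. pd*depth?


pd+depth=19
depth=19-14=5
pd*depth=14*5=70


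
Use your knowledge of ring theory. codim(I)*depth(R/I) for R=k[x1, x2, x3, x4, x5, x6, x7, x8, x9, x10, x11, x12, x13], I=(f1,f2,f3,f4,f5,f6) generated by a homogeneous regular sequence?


codim=6, depth=dim(R/I)=13-6=7
Product=6*7=42


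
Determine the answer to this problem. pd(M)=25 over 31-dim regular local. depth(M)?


pd+depth=depth(R)=31
depth=31-25=6


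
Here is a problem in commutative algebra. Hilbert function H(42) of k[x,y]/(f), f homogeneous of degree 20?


H(t)=d for t>=d-1.
d=20, t=42
H(42)=20


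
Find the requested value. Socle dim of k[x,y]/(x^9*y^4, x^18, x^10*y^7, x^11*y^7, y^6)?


Socle = ann(m) = span of standard monomials u with x*u, y*u in I (staircase corners).
Redundant generators: x^10*y^7, x^11*y^7
Minimal generators: x^18, x^9*y^4, y^6
Corners: x^8y^5, x^17y^3
Socle dim=2


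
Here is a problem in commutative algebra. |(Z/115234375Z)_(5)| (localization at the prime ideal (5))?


5-primary part: 115234375=5^9*59
Size=5^9=1953125


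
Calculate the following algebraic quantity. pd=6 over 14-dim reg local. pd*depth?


pd+depth=14
depth=14-6=8
pd*depth=6*8=48


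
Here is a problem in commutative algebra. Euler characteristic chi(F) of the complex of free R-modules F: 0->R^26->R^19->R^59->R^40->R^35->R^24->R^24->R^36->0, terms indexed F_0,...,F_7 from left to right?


chi = sum (-1)^i * rank:
(-1)^0*26=26
(-1)^1*19=-19
(-1)^2*59=59
(-1)^3*40=-40
(-1)^4*35=35
(-1)^5*24=-24
(-1)^6*24=24
(-1)^7*36=-36
chi=25


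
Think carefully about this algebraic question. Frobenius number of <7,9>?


gcd(7,9)=1 => F=ab-a-b=7*9-7-9=63-16=47


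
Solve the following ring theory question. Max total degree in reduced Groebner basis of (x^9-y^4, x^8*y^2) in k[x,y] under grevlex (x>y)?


LT(f1)=x^9, LT(f2)=x^8y^2, lcm=x^9y^2
S(f1,f2) = y^2*f1 - x^1*f2 = -y^6
Reduced GB = {f1, f2, y^6}; degrees 9, 10, 6
Max = 10


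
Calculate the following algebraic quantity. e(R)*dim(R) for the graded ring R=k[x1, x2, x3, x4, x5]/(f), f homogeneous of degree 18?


e(R)=deg(f)=18, dim(R)=5-1=4
e*dim=18*4=72


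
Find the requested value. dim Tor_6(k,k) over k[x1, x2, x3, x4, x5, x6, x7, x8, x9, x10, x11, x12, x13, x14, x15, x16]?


Koszul: C(n,i)=C(16,6)=8008


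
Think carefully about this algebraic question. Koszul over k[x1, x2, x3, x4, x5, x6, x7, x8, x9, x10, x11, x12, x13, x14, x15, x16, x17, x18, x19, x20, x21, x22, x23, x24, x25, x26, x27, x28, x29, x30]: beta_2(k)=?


C(n,i)=C(30,2)=435


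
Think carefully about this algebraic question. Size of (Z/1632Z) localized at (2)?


2-primary part: 1632=2^5*51
Size=2^5=32


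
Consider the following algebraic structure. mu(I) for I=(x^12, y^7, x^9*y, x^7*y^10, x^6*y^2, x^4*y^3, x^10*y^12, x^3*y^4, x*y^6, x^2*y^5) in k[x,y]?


Remove redundant (divisible by others).
x^7*y^10 redundant.
x^10*y^12 redundant.
Min: x^12, x^9*y, x^6*y^2, x^4*y^3, x^3*y^4, x^2*y^5, x*y^6, y^7
Count=8


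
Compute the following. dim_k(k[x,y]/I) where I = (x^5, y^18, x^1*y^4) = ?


k[x,y]/I, I = (x^5, y^18, x^1*y^4)
Rect: 5x18=90. Corner: (5-1)x(18-4)=56.
dim = 90-56 = 34


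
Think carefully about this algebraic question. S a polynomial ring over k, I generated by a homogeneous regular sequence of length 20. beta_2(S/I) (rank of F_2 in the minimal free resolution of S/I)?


Regular sequence => Koszul complex is the minimal free resolution.
Syz_1 minimally generated by Koszul relations f_i*e_j - f_j*e_i (i<j): mu(Syz_1) = beta_2 = C(m,2) = m(m-1)/2
m=20
20*19/2 = 190


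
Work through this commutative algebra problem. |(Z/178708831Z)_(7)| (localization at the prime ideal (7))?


7-primary part: 178708831=7^8*31
Size=7^8=5764801


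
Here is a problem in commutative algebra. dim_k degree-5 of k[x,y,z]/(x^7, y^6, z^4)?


Need i<7, j<6, k<4 with i+j+k=5.
For each i, j ranges over max(0,5-i-3)..min(5,5-i):
  i=0: j in [2,5] -> 4
  i=1: j in [1,4] -> 4
  i=2: j in [0,3] -> 4
  i=3: j in [0,2] -> 3
  i=4: j in [0,1] -> 2
  i=5: j in [0,0] -> 1
H(5) = 4+4+4+3+2+1 = 18


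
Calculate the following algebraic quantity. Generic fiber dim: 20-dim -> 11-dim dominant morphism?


dim(fiber)=dim(X)-dim(Y)=20-11=9


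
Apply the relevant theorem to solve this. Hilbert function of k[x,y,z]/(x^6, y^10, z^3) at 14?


Need i<6, j<10, k<3 with i+j+k=14.
For each i, j ranges over max(0,14-i-2)..min(9,14-i):
  i=0: j in [12,9] -> 0
  i=1: j in [11,9] -> 0
  i=2: j in [10,9] -> 0
  i=3: j in [9,9] -> 1
  i=4: j in [8,9] -> 2
  i=5: j in [7,9] -> 3
H(14) = 0+0+0+1+2+3 = 6


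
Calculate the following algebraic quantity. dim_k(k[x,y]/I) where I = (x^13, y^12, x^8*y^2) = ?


k[x,y]/I, I = (x^13, y^12, x^8*y^2)
Rect: 13x12=156. Corner: (13-8)x(12-2)=50.
dim = 156-50 = 106


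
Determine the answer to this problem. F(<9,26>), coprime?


gcd(9,26)=1 => F=ab-a-b=9*26-9-26=234-35=199


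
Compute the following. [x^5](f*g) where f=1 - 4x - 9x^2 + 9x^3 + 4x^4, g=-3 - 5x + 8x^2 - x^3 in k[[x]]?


[x^5] = sum a_i*b_j, i+j=5
  -9*-1=9
  9*8=72
  4*-5=-20
Sum=61


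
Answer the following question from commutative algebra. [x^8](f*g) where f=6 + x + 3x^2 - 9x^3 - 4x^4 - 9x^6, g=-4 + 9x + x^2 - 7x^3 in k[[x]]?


[x^8] = sum a_i*b_j, i+j=8
  -9*1=-9
Sum=-9


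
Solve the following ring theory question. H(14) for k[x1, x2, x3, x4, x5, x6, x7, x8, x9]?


C(d+n-1,n-1)=C(22,8)=319770


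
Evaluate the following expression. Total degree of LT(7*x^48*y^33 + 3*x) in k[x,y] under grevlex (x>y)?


LT: 7*x^48*y^33
deg_x=48, deg_y=33
Total=48+33=81


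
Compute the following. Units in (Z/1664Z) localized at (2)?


Local ring = Z/128Z.
phi(128) = 2^6*(2-1) = 64


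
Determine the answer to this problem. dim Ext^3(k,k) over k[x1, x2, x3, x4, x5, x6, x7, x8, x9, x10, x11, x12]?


C(n,i)=C(12,3)=220


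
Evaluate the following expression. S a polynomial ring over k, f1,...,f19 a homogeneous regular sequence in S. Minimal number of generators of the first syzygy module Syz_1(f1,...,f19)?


Regular sequence => Koszul complex is the minimal free resolution.
Syz_1 minimally generated by Koszul relations f_i*e_j - f_j*e_i (i<j): mu(Syz_1) = beta_2 = C(m,2) = m(m-1)/2
m=19
19*18/2 = 171


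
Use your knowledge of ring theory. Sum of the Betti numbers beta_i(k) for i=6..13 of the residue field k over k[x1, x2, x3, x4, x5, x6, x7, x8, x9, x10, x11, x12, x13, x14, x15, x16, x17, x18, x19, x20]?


Koszul resolution: beta_i(k)=C(n,i), n=20
C(20,6)=38760, C(20,7)=77520, C(20,8)=125970, C(20,9)=167960, C(20,10)=184756, C(20,11)=167960, C(20,12)=125970, C(20,13)=77520
Sum=966416


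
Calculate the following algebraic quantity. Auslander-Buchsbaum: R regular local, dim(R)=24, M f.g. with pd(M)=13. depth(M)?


pd+depth=depth(R)=24
depth=24-13=11


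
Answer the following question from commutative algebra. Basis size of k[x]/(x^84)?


Basis: 1,x,...,x^83
dim=84


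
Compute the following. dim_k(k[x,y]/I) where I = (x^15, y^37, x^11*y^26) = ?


k[x,y]/I, I = (x^15, y^37, x^11*y^26)
Rect: 15x37=555. Corner: (15-11)x(37-26)=44.
dim = 555-44 = 511


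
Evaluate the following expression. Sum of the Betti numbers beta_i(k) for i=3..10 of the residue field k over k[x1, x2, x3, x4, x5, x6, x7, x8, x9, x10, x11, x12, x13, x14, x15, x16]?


Koszul resolution: beta_i(k)=C(n,i), n=16
C(16,3)=560, C(16,4)=1820, C(16,5)=4368, C(16,6)=8008, C(16,7)=11440, C(16,8)=12870, C(16,9)=11440, C(16,10)=8008
Sum=58514


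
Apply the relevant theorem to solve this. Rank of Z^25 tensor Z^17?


rank(M(x)N) = rank(M)*rank(N)
25*17 = 425


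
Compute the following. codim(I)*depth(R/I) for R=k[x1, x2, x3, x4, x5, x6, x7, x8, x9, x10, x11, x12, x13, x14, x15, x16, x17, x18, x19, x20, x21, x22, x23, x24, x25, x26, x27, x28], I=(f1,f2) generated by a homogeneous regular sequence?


codim=2, depth=dim(R/I)=28-2=26
Product=2*26=52


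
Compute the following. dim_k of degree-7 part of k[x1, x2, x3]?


C(d+n-1,n-1)=C(9,2)=36


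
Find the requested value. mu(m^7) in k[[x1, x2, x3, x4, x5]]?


C(n+d-1,d)=C(11,7)=330


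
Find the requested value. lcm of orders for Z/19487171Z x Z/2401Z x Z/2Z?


Exponent = lcm of the cyclic orders; pairwise coprime => product.
11^7*7^4*2^1=19487171*2401*2=93577395142


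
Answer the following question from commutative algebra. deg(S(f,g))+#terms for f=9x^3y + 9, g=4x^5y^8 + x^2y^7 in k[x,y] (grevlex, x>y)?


LT(f)=9x^3y, LT(g)=4x^5y^8
lcm(LM)=x^5y^8
S(f,g) (scaled by 36 to clear denominators) = 4x^2y^7*f - 9*g = 27x^2y^7
1 terms, deg 9.
9+1=10


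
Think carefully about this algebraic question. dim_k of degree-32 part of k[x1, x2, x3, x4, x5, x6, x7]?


C(d+n-1,n-1)=C(38,6)=2760681


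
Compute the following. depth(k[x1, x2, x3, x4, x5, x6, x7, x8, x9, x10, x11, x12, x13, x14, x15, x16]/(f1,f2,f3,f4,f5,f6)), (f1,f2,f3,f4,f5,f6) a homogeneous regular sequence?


depth(R)=16
depth(R/I)=16-6=10


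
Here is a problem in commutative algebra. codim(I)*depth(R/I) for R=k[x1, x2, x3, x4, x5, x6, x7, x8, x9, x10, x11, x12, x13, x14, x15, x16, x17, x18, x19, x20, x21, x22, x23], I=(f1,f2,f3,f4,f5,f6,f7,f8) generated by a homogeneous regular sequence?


codim=8, depth=dim(R/I)=23-8=15
Product=8*15=120


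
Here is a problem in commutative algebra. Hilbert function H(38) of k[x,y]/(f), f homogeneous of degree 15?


H(t)=d for t>=d-1.
d=15, t=38
H(38)=15


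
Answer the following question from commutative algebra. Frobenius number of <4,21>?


gcd(4,21)=1 => F=ab-a-b=4*21-4-21=84-25=59


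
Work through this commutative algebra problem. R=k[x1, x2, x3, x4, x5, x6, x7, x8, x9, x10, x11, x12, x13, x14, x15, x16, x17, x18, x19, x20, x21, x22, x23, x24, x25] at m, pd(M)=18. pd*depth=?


pd+depth=25
depth=25-18=7
pd*depth=18*7=126


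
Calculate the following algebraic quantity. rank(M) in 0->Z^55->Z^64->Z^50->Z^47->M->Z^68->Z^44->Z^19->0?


Alt sum=0:
(-1)^0*55 + (-1)^1*64 + (-1)^2*50 + (-1)^3*47 + (-1)^4*? + (-1)^5*68 + (-1)^6*44 + (-1)^7*19=0
rank(M)=49


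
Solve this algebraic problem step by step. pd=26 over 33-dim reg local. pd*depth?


pd+depth=33
depth=33-26=7
pd*depth=26*7=182


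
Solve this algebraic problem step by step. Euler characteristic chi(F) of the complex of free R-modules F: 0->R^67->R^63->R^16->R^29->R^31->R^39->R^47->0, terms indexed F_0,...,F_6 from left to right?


chi = sum (-1)^i * rank:
(-1)^0*67=67
(-1)^1*63=-63
(-1)^2*16=16
(-1)^3*29=-29
(-1)^4*31=31
(-1)^5*39=-39
(-1)^6*47=47
chi=30


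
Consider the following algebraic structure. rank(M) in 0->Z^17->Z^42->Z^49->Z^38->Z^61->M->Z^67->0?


Alt sum=0:
(-1)^0*17 + (-1)^1*42 + (-1)^2*49 + (-1)^3*38 + (-1)^4*61 + (-1)^5*? + (-1)^6*67=0
rank(M)=114
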